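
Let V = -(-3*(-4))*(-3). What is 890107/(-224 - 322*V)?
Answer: -890107/11816 ≈ -75.331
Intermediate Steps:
V = 36 (V = -12*(-3) = -1*(-36) = 36)
890107/(-224 - 322*V) = 890107/(-224 - 322*36) = 890107/(-224 - 11592) = 890107/(-11816) = 890107*(-1/11816) = -890107/11816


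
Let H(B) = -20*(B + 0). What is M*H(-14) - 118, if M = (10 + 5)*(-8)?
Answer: -33718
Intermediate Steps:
H(B) = -20*B
M = -120 (M = 15*(-8) = -120)
M*H(-14) - 118 = -(-2400)*(-14) - 118 = -120*280 - 118 = -33600 - 118 = -33718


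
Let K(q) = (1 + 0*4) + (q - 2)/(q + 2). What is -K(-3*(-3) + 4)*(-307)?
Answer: 7982/15 ≈ 532.13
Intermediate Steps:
K(q) = 1 + (-2 + q)/(2 + q) (K(q) = (1 + 0) + (-2 + q)/(2 + q) = 1 + (-2 + q)/(2 + q))
-K(-3*(-3) + 4)*(-307) = -2*(-3*(-3) + 4)/(2 + (-3*(-3) + 4))*(-307) = -2*(9 + 4)/(2 + (9 + 4))*(-307) = -2*13/(2 + 13)*(-307) = -2*13/15*(-307) = -2*13*(1/15)*(-307) = -26*(-307)/15 = -1*(-7982/15) = 7982/15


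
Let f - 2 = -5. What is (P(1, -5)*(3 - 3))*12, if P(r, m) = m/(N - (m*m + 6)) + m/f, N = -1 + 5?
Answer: 0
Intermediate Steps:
f = -3 (f = 2 - 5 = -3)
N = 4
P(r, m) = -m/3 + m/(-2 - m²) (P(r, m) = m/(4 - (m*m + 6)) + m/(-3) = m/(4 - (m² + 6)) + m*(-⅓) = m/(4 - (6 + m²)) - m/3 = m/(4 + (-6 - m²)) - m/3 = m/(-2 - m²) - m/3 = -m/3 + m/(-2 - m²))
(P(1, -5)*(3 - 3))*12 = ((-1*(-5)*(5 + (-5)²)/(6 + 3*(-5)²))*(3 - 3))*12 = (-1*(-5)*(5 + 25)/(6 + 3*25)*0)*12 = (-1*(-5)*30/(6 + 75)*0)*12 = (-1*(-5)*30/81*0)*12 = (-1*(-5)*1/81*30*0)*12 = ((50/27)*0)*12 = 0*12 = 0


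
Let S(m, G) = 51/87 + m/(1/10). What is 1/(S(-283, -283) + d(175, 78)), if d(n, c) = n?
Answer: -29/76978 ≈ -0.00037673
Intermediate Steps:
S(m, G) = 17/29 + 10*m (S(m, G) = 51*(1/87) + m/(⅒) = 17/29 + m*10 = 17/29 + 10*m)
1/(S(-283, -283) + d(175, 78)) = 1/((17/29 + 10*(-283)) + 175) = 1/((17/29 - 2830) + 175) = 1/(-82053/29 + 175) = 1/(-76978/29) = -29/76978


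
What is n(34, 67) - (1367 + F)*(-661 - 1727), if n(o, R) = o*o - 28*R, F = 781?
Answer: 5128704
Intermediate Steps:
n(o, R) = o² - 28*R
n(34, 67) - (1367 + F)*(-661 - 1727) = (34² - 28*67) - (1367 + 781)*(-661 - 1727) = (1156 - 1876) - 2148*(-2388) = -720 - 1*(-5129424) = -720 + 5129424 = 5128704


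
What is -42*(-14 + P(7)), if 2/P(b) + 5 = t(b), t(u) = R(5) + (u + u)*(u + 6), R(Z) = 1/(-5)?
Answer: 129843/221 ≈ 587.52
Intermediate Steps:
R(Z) = -⅕
t(u) = -⅕ + 2*u*(6 + u) (t(u) = -⅕ + (u + u)*(u + 6) = -⅕ + (2*u)*(6 + u) = -⅕ + 2*u*(6 + u))
P(b) = 2/(-26/5 + 2*b² + 12*b) (P(b) = 2/(-5 + (-⅕ + 2*b² + 12*b)) = 2/(-26/5 + 2*b² + 12*b))
-42*(-14 + P(7)) = -42*(-14 + 5/(-13 + 5*7² + 30*7)) = -42*(-14 + 5/(-13 + 5*49 + 210)) = -42*(-14 + 5/(-13 + 245 + 210)) = -42*(-14 + 5/442) = -42*(-6183/442) = 129843/221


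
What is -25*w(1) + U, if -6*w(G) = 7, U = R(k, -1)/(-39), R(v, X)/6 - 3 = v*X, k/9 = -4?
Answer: 139/6 ≈ 23.167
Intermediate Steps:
k = -36 (k = 9*(-4) = -36)
R(v, X) = 18 + 6*X*v (R(v, X) = 18 + 6*(v*X) = 18 + 6*(X*v) = 18 + 6*X*v)
U = -6 (U = (18 + 6*(-1)*(-36))/(-39) = (18 + 216)*(-1/39) = 234*(-1/39) = -6)
w(G) = -7/6 (w(G) = -⅙*7 = -7/6)
-25*w(1) + U = -25*(-7/6) - 6 = 175/6 - 6 = 139/6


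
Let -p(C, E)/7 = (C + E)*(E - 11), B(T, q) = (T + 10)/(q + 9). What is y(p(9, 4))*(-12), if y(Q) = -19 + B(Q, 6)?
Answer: -1448/5 ≈ -289.60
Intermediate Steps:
B(T, q) = (10 + T)/(9 + q)
p(C, E) = -7*(-11 + E)*(C + E) (p(C, E) = -7*(C + E)*(E - 11) = -7*(C + E)*(-11 + E) = -7*(-11 + E)*(C + E))
y(Q) = -55/3 + Q/15 (y(Q) = -19 + (10 + Q)/(9 + 6) = -19 + (10 + Q)/15 = -19 + (⅔ + Q/15) = -55/3 + Q/15)
y(p(9, 4))*(-12) = (-55/3 + (-7*4² + 77*9 + 77*4 - 7*9*4)/15)*(-12) = (-55/3 + (-7*16 + 693 + 308 - 252)/15)*(-12) = (-55/3 + (-112 + 693 + 308 - 252)/15)*(-12) = (-55/3 + (1/15)*637)*(-12) = (-55/3 + 637/15)*(-12) = (362/15)*(-12) = -1448/5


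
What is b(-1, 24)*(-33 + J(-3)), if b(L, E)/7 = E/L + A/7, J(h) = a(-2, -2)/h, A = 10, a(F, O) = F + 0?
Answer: 15326/3 ≈ 5108.7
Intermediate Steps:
a(F, O) = F
J(h) = -2/h
b(L, E) = 10 + 7*E/L (b(L, E) = 7*(E/L + 10/7) = 7*(10/7 + E/L) = 10 + 7*E/L)
b(-1, 24)*(-33 + J(-3)) = (10 + 7*24/(-1))*(-33 - 2/(-3)) = (10 + 7*24*(-1))*(-33 - 2*(-⅓)) = (10 - 168)*(-33 + ⅔) = -158*(-97/3) = 15326/3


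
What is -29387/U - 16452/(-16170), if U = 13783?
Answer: -537727/482405 ≈ -1.1147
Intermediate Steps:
-29387/U - 16452/(-16170) = -29387/13783 - 16452/(-16170) = -29387*1/13783 - 16452*(-1/16170) = -29387/13783 + 2742/2695 = -537727/482405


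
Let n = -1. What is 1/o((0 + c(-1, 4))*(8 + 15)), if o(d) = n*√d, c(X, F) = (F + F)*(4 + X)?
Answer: -√138/276 ≈ -0.042563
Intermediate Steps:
c(X, F) = 2*F*(4 + X) (c(X, F) = (2*F)*(4 + X) = 2*F*(4 + X))
o(d) = -√d
1/o((0 + c(-1, 4))*(8 + 15)) = 1/(-√((0 + 2*4*(4 - 1))*(8 + 15))) = 1/(-√((0 + 2*4*3)*23)) = 1/(-√((0 + 24)*23)) = 1/(-√(24*23)) = 1/(-√552) = 1/(-2*√138) = -√138/276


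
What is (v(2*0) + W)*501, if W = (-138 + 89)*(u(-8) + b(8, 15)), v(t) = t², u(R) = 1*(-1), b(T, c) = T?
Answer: -171843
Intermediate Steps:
u(R) = -1
W = -343 (W = (-138 + 89)*(-1 + 8) = -49*7 = -343)
(v(2*0) + W)*501 = ((2*0)² - 343)*501 = (0² - 343)*501 = (0 - 343)*501 = -343*501 = -171843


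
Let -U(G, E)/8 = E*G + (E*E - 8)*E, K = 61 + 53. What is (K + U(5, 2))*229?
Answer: 22442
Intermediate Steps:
K = 114
U(G, E) = -8*E*G - 8*E*(-8 + E**2) (U(G, E) = -8*(E*G + (E*E - 8)*E) = -8*(E*G + (E**2 - 8)*E) = -8*(E*G + (-8 + E**2)*E) = -8*(E*G + E*(-8 + E**2)) = -8*E*G - 8*E*(-8 + E**2))
(K + U(5, 2))*229 = (114 + 8*2*(8 - 1*5 - 1*2**2))*229 = (114 + 8*2*(8 - 5 - 1*4))*229 = (114 + 8*2*(8 - 5 - 4))*229 = (114 + 8*2*(-1))*229 = (114 - 16)*229 = 98*229 = 22442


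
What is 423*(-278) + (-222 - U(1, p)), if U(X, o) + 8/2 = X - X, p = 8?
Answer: -117812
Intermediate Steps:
U(X, o) = -4 (U(X, o) = -4 + (X - X) = -4 + 0 = -4)
423*(-278) + (-222 - U(1, p)) = 423*(-278) + (-222 - 1*(-4)) = -117594 + (-222 + 4) = -117594 - 218 = -117812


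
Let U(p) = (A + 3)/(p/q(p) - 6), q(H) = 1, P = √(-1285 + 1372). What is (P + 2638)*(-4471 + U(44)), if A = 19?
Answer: -224066444/19 - 84938*√87/19 ≈ -1.1835e+7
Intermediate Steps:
P = √87 ≈ 9.3274
U(p) = 22/(-6 + p) (U(p) = (19 + 3)/(p/1 - 6) = 22/(p*1 - 6) = 22/(p - 6) = 22/(-6 + p))
(P + 2638)*(-4471 + U(44)) = (√87 + 2638)*(-4471 + 22/(-6 + 44)) = (2638 + √87)*(-4471 + 22/38) = (2638 + √87)*(-4471 + 22*(1/38)) = (2638 + √87)*(-4471 + 11/19) = (2638 + √87)*(-84938/19) = -224066444/19 - 84938*√87/19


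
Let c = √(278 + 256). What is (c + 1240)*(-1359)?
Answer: -1685160 - 1359*√534 ≈ -1.7166e+6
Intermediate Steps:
c = √534 ≈ 23.108
(c + 1240)*(-1359) = (√534 + 1240)*(-1359) = (1240 + √534)*(-1359) = -1685160 - 1359*√534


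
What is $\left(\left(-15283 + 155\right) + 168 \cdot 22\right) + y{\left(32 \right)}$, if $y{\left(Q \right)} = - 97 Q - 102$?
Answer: $-14638$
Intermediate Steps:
$y{\left(Q \right)} = -102 - 97 Q$
$\left(\left(-15283 + 155\right) + 168 \cdot 22\right) + y{\left(32 \right)} = \left(\left(-15283 + 155\right) + 168 \cdot 22\right) - 3206 = \left(-15128 + 3696\right) - 3206 = -11432 - 3206 = -14638$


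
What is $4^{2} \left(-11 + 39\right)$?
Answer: $448$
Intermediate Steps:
$4^{2} \left(-11 + 39\right) = 16 \cdot 28 = 448$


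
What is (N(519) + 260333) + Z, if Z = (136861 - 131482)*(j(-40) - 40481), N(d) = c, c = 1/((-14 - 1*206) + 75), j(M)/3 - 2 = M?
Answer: -31624524941/145 ≈ -2.1810e+8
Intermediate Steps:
j(M) = 6 + 3*M
c = -1/145 (c = 1/((-14 - 206) + 75) = 1/(-220 + 75) = 1/(-145) = -1/145 ≈ -0.0068966)
N(d) = -1/145
Z = -218360505 (Z = (136861 - 131482)*((6 + 3*(-40)) - 40481) = 5379*((6 - 120) - 40481) = 5379*(-114 - 40481) = 5379*(-40595) = -218360505)
(N(519) + 260333) + Z = (-1/145 + 260333) - 218360505 = 37748284/145 - 218360505 = -31624524941/145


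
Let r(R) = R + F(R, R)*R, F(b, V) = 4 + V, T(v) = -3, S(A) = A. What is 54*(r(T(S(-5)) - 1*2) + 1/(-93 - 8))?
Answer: -54/101 ≈ -0.53465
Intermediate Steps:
r(R) = R + R*(4 + R) (r(R) = R + (4 + R)*R = R + R*(4 + R))
54*(r(T(S(-5)) - 1*2) + 1/(-93 - 8)) = 54*((-3 - 1*2)*(5 + (-3 - 1*2)) + 1/(-93 - 8)) = 54*((-3 - 2)*(5 + (-3 - 2)) + 1/(-101)) = 54*(-5*(5 - 5) - 1/101) = 54*(-5*0 - 1/101) = 54*(0 - 1/101) = 54*(-1/101) = -54/101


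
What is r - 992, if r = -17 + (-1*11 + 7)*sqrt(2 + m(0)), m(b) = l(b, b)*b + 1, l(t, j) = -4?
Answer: -1009 - 4*sqrt(3) ≈ -1015.9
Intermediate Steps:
m(b) = 1 - 4*b (m(b) = -4*b + 1 = 1 - 4*b)
r = -17 - 4*sqrt(3) (r = -17 + (-1*11 + 7)*sqrt(2 + (1 - 4*0)) = -17 + (-11 + 7)*sqrt(2 + (1 + 0)) = -17 - 4*sqrt(2 + 1) = -17 - 4*sqrt(3) ≈ -23.928)
r - 992 = (-17 - 4*sqrt(3)) - 992 = -1009 - 4*sqrt(3)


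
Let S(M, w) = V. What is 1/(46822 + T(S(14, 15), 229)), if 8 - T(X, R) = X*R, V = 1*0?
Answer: 1/46830 ≈ 2.1354e-5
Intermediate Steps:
V = 0
S(M, w) = 0
T(X, R) = 8 - R*X (T(X, R) = 8 - X*R = 8 - R*X)
1/(46822 + T(S(14, 15), 229)) = 1/(46822 + (8 - 1*229*0)) = 1/(46822 + (8 + 0)) = 1/(46822 + 8) = 1/46830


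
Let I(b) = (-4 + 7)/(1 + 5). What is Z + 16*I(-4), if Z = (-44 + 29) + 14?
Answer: 7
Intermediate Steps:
Z = -1 (Z = -15 + 14 = -1)
I(b) = 1/2 (I(b) = 3/6 = 3*(1/6) = 1/2)
Z + 16*I(-4) = -1 + 16*(1/2) = -1 + 8 = 7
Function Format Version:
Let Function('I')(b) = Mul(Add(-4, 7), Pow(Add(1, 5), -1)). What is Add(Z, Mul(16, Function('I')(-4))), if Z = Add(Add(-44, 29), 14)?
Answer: 7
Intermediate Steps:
Z = -1 (Z = Add(-15, 14) = -1)
Function('I')(b) = Rational(1, 2) (Function('I')(b) = Mul(3, Pow(6, -1)) = Mul(3, Rational(1, 6)) = Rational(1, 2))
Add(Z, Mul(16, Function('I')(-4))) = Add(-1, Mul(16, Rational(1, 2))) = Add(-1, 8) = 7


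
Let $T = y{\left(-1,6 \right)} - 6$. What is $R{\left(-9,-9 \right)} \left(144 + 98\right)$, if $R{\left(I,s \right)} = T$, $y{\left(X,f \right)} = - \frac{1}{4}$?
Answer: $- \frac{3025}{2} \approx -1512.5$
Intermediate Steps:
$y{\left(X,f \right)} = - \frac{1}{4}$ ($y{\left(X,f \right)} = \left(-1\right) \frac{1}{4} = - \frac{1}{4}$)
$T = - \frac{25}{4}$ ($T = - \frac{1}{4} - 6 = - \frac{25}{4} \approx -6.25$)
$R{\left(I,s \right)} = - \frac{25}{4}$
$R{\left(-9,-9 \right)} \left(144 + 98\right) = - \frac{25 \left(144 + 98\right)}{4} = \left(- \frac{25}{4}\right) 242 = - \frac{3025}{2}$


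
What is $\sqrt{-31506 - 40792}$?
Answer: $i \sqrt{72298} \approx 268.88 i$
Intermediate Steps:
$\sqrt{-31506 - 40792} = \sqrt{-72298} = i \sqrt{72298}$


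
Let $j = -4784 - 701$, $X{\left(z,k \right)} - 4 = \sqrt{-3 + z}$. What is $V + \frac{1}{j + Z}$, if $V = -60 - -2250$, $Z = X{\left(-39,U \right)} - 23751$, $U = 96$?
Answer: $\frac{44556585174}{20345473} - \frac{i \sqrt{42}}{854509866} \approx 2190.0 - 7.5842 \cdot 10^{-9} i$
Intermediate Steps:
$X{\left(z,k \right)} = 4 + \sqrt{-3 + z}$
$j = -5485$
$Z = -23747 + i \sqrt{42}$ ($Z = \left(4 + \sqrt{-3 - 39}\right) - 23751 = \left(4 + \sqrt{-42}\right) - 23751 = \left(4 + i \sqrt{42}\right) - 23751 = -23747 + i \sqrt{42} \approx -23747.0 + 6.4807 i$)
$V = 2190$ ($V = -60 + 2250 = 2190$)
$V + \frac{1}{j + Z} = 2190 + \frac{1}{-5485 - \left(23747 - i \sqrt{42}\right)} = 2190 + \frac{1}{-29232 + i \sqrt{42}}$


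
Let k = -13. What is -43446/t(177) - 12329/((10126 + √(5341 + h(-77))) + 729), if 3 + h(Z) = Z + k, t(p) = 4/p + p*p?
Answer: -1648199640026849/653371858174149 + 98632*√82/117825777 ≈ -2.5150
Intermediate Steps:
t(p) = p² + 4/p (t(p) = 4/p + p² = p² + 4/p)
h(Z) = -16 + Z (h(Z) = -3 + (Z - 13) = -3 + (-13 + Z) = -16 + Z)
-43446/t(177) - 12329/((10126 + √(5341 + h(-77))) + 729) = -43446*177/(4 + 177³) - 12329/((10126 + √(5341 + (-16 - 77))) + 729) = -43446*177/(4 + 5545233) - 12329/((10126 + √(5341 - 93)) + 729) = -43446/((1/177)*5545237) - 12329/((10126 + √5248) + 729) = -43446/5545237/177 - 12329/((10126 + 8*√82) + 729) = -43446*177/5545237 - 12329/(10855 + 8*√82) = -7689942/5545237 - 12329/(10855 + 8*√82)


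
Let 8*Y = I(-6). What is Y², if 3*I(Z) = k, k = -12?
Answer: ¼ ≈ 0.25000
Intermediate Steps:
I(Z) = -4 (I(Z) = (⅓)*(-12) = -4)
Y = -½ (Y = (⅛)*(-4) = -½ ≈ -0.50000)
Y² = (-½)² = ¼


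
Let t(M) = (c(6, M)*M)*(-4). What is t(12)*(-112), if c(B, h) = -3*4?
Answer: -64512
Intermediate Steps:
c(B, h) = -12
t(M) = 48*M (t(M) = -12*M*(-4) = 48*M)
t(12)*(-112) = (48*12)*(-112) = 576*(-112) = -64512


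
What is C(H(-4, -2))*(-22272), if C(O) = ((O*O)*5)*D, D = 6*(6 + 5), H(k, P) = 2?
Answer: -29399040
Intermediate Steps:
D = 66 (D = 6*11 = 66)
C(O) = 330*O² (C(O) = ((O*O)*5)*66 = (O²*5)*66 = (5*O²)*66 = 330*O²)
C(H(-4, -2))*(-22272) = (330*2²)*(-22272) = (330*4)*(-22272) = 1320*(-22272) = -29399040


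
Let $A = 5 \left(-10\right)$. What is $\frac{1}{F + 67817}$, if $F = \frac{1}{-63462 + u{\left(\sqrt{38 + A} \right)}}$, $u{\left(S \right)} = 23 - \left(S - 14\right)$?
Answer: $\frac{22734126962167}{1541760287834838337} - \frac{i \sqrt{3}}{9250561727009030022} \approx 1.4746 \cdot 10^{-5} - 1.8724 \cdot 10^{-19} i$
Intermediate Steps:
$A = -50$
$u{\left(S \right)} = 37 - S$ ($u{\left(S \right)} = 23 - \left(-14 + S\right) = 37 - S$)
$F = \frac{1}{-63425 - 2 i \sqrt{3}}$ ($F = \frac{1}{-63462 + \left(37 - \sqrt{38 - 50}\right)} = \frac{1}{-63462 + \left(37 - \sqrt{-12}\right)} = \frac{1}{-63462 + \left(37 - 2 i \sqrt{3}\right)} = \frac{1}{-63425 - 2 i \sqrt{3}} \approx -1.5767 \cdot 10^{-5} + 8.6 \cdot 10^{-10} i$)
$\frac{1}{F + 67817} = \frac{1}{\frac{i}{- 63425 i + 2 \sqrt{3}} + 67817} = \frac{1}{67817 + \frac{i}{- 63425 i + 2 \sqrt{3}}}$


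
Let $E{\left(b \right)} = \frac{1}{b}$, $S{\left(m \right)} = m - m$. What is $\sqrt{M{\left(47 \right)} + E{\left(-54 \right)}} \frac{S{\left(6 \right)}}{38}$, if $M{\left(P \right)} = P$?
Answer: $0$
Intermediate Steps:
$S{\left(m \right)} = 0$
$\sqrt{M{\left(47 \right)} + E{\left(-54 \right)}} \frac{S{\left(6 \right)}}{38} = \sqrt{47 + \frac{1}{-54}} \cdot \frac{0}{38} = \sqrt{47 - \frac{1}{54}} \cdot 0 \cdot \frac{1}{38} = \sqrt{\frac{2537}{54}} \cdot 0 = \frac{\sqrt{15222}}{18} \cdot 0 = 0$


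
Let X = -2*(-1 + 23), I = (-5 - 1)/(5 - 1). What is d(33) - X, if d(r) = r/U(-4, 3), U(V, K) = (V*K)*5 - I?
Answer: 1694/39 ≈ 43.436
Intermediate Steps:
I = -3/2 (I = -6/4 = -6*1/4 = -3/2 ≈ -1.5000)
U(V, K) = 3/2 + 5*K*V (U(V, K) = (V*K)*5 - 1*(-3/2) = (K*V)*5 + 3/2 = 5*K*V + 3/2 = 3/2 + 5*K*V)
X = -44 (X = -2*22 = -44)
d(r) = -2*r/117 (d(r) = r/(3/2 + 5*3*(-4)) = r/(3/2 - 60) = r/(-117/2) = r*(-2/117) = -2*r/117)
d(33) - X = -2/117*33 - 1*(-44) = -22/39 + 44 = 1694/39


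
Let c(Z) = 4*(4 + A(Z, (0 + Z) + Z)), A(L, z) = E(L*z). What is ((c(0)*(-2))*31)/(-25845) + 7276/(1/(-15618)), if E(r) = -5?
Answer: -2936937100208/25845 ≈ -1.1364e+8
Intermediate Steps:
A(L, z) = -5
c(Z) = -4 (c(Z) = 4*(4 - 5) = 4*(-1) = -4)
((c(0)*(-2))*31)/(-25845) + 7276/(1/(-15618)) = (-4*(-2)*31)/(-25845) + 7276/(1/(-15618)) = (8*31)*(-1/25845) + 7276/(-1/15618) = 248*(-1/25845) + 7276*(-15618) = -248/25845 - 113636568 = -2936937100208/25845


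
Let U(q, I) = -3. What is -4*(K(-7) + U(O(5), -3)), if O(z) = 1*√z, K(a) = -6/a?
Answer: 60/7 ≈ 8.5714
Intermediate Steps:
O(z) = √z
-4*(K(-7) + U(O(5), -3)) = -4*(-6/(-7) - 3) = -4*(-6*(-⅐) - 3) = -4*(6/7 - 3) = -4*(-15/7) = 60/7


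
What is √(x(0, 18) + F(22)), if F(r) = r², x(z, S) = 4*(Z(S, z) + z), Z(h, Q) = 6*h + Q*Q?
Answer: 2*√229 ≈ 30.266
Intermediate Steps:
Z(h, Q) = Q² + 6*h (Z(h, Q) = 6*h + Q² = Q² + 6*h)
x(z, S) = 4*z + 4*z² + 24*S (x(z, S) = 4*((z² + 6*S) + z) = 4*(z + z² + 6*S) = 4*z + 4*z² + 24*S)
√(x(0, 18) + F(22)) = √((4*0 + 4*0² + 24*18) + 22²) = √((0 + 4*0 + 432) + 484) = √((0 + 0 + 432) + 484) = √(432 + 484) = √916 = 2*√229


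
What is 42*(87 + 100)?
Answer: 7854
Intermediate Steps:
42*(87 + 100) = 42*187 = 7854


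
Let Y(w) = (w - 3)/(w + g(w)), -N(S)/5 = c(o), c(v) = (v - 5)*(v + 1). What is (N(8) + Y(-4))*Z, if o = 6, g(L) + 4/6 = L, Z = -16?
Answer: 7112/13 ≈ 547.08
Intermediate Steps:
g(L) = -⅔ + L
c(v) = (1 + v)*(-5 + v) (c(v) = (-5 + v)*(1 + v) = (1 + v)*(-5 + v))
N(S) = -35 (N(S) = -5*(-5 + 6² - 4*6) = -5*(-5 + 36 - 24) = -5*7 = -35)
Y(w) = (-3 + w)/(-⅔ + 2*w) (Y(w) = (w - 3)/(w + (-⅔ + w)) = (-3 + w)/(-⅔ + 2*w))
(N(8) + Y(-4))*Z = (-35 + 3*(-3 - 4)/(2*(-1 + 3*(-4))))*(-16) = (-35 + (3/2)*(-7)/(-1 - 12))*(-16) = (-35 + (3/2)*(-7)/(-13))*(-16) = (-35 + (3/2)*(-1/13)*(-7))*(-16) = (-35 + 21/26)*(-16) = -889/26*(-16) = 7112/13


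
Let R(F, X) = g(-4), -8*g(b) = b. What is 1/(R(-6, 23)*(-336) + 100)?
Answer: -1/68 ≈ -0.014706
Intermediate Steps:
g(b) = -b/8
R(F, X) = ½ (R(F, X) = -⅛*(-4) = ½)
1/(R(-6, 23)*(-336) + 100) = 1/((½)*(-336) + 100) = 1/(-168 + 100) = 1/(-68) = -1/68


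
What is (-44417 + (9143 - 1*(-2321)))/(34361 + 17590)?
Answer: -32953/51951 ≈ -0.63431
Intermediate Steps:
(-44417 + (9143 - 1*(-2321)))/(34361 + 17590) = (-44417 + (9143 + 2321))/51951 = (-44417 + 11464)*(1/51951) = -32953*1/51951 = -32953/51951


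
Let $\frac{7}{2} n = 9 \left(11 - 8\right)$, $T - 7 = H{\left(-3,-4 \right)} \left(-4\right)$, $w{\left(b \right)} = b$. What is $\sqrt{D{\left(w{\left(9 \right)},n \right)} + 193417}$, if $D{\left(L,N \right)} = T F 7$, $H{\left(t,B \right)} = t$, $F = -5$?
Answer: $4 \sqrt{12047} \approx 439.04$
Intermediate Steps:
$T = 19$ ($T = 7 - -12 = 7 + 12 = 19$)
$n = \frac{54}{7}$ ($n = \frac{2 \cdot 9 \left(11 - 8\right)}{7} = \frac{2 \cdot 9 \cdot 3}{7} = \frac{2}{7} \cdot 27 = \frac{54}{7} \approx 7.7143$)
$D{\left(L,N \right)} = -665$ ($D{\left(L,N \right)} = 19 \left(-5\right) 7 = \left(-95\right) 7 = -665$)
$\sqrt{D{\left(w{\left(9 \right)},n \right)} + 193417} = \sqrt{-665 + 193417} = \sqrt{192752} = 4 \sqrt{12047}$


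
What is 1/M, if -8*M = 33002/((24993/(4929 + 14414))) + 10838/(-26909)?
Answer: -672536637/2147162012305 ≈ -0.00031322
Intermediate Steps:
M = -2147162012305/672536637 (M = -(33002/((24993/(4929 + 14414))) + 10838/(-26909))/8 = -(33002/((24993/19343)) + 10838*(-1/26909))/8 = -(33002/((24993*(1/19343))) - 10838/26909)/8 = -(33002/(24993/19343) - 10838/26909)/8 = -(33002*(19343/24993) - 10838/26909)/8 = -(638357686/24993 - 10838/26909)/8 = -1/8*17177296098440/672536637 = -2147162012305/672536637 ≈ -3192.6)
1/M = 1/(-2147162012305/672536637) = -672536637/2147162012305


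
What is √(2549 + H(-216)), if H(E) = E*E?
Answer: √49205 ≈ 221.82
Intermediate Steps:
H(E) = E²
√(2549 + H(-216)) = √(2549 + (-216)²) = √(2549 + 46656) = √49205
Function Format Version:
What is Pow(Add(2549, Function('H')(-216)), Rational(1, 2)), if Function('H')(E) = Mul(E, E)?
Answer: Pow(49205, Rational(1, 2)) ≈ 221.82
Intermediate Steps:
Function('H')(E) = Pow(E, 2)
Pow(Add(2549, Function('H')(-216)), Rational(1, 2)) = Pow(Add(2549, Pow(-216, 2)), Rational(1, 2)) = Pow(Add(2549, 46656), Rational(1, 2)) = Pow(49205, Rational(1, 2))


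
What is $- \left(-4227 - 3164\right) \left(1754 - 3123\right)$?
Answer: $-10118279$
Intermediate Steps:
$- \left(-4227 - 3164\right) \left(1754 - 3123\right) = - \left(-7391\right) \left(-1369\right) = \left(-1\right) 10118279 = -10118279$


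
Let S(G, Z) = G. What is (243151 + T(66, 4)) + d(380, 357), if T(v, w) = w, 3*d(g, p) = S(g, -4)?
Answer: 729845/3 ≈ 2.4328e+5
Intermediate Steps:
d(g, p) = g/3
(243151 + T(66, 4)) + d(380, 357) = (243151 + 4) + (⅓)*380 = 243155 + 380/3 = 729845/3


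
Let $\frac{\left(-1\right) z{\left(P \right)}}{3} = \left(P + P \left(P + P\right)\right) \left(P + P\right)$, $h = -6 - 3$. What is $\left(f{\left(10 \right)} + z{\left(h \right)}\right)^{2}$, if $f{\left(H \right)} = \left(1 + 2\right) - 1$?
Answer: $68293696$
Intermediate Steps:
$f{\left(H \right)} = 2$ ($f{\left(H \right)} = 3 - 1 = 2$)
$h = -9$ ($h = -6 - 3 = -9$)
$z{\left(P \right)} = - 6 P \left(P + 2 P^{2}\right)$ ($z{\left(P \right)} = - 3 \left(P + P \left(P + P\right)\right) \left(P + P\right) = - 3 \left(P + P 2 P\right) 2 P = - 3 \left(P + 2 P^{2}\right) 2 P = - 3 \cdot 2 P \left(P + 2 P^{2}\right) = - 6 P \left(P + 2 P^{2}\right)$)
$\left(f{\left(10 \right)} + z{\left(h \right)}\right)^{2} = \left(2 + \left(-9\right)^{2} \left(-6 - -108\right)\right)^{2} = \left(2 + 81 \left(-6 + 108\right)\right)^{2} = \left(2 + 81 \cdot 102\right)^{2} = \left(2 + 8262\right)^{2} = 8264^{2} = 68293696$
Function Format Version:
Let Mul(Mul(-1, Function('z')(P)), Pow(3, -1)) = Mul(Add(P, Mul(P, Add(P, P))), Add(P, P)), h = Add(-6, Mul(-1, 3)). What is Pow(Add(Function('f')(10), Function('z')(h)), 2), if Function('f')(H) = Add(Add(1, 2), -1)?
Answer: 68293696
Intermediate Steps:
Function('f')(H) = 2 (Function('f')(H) = Add(3, -1) = 2)
h = -9 (h = Add(-6, -3) = -9)
Function('z')(P) = Mul(-6, P, Add(P, Mul(2, Pow(P, 2)))) (Function('z')(P) = Mul(-3, Mul(Add(P, Mul(P, Add(P, P))), Add(P, P))) = Mul(-3, Mul(Add(P, Mul(P, Mul(2, P))), Mul(2, P))) = Mul(-3, Mul(Add(P, Mul(2, Pow(P, 2))), Mul(2, P))) = Mul(-3, Mul(2, P, Add(P, Mul(2, Pow(P, 2))))) = Mul(-6, P, Add(P, Mul(2, Pow(P, 2)))))
Pow(Add(Function('f')(10), Function('z')(h)), 2) = Pow(Add(2, Mul(Pow(-9, 2), Add(-6, Mul(-12, -9)))), 2) = Pow(Add(2, Mul(81, Add(-6, 108))), 2) = Pow(Add(2, Mul(81, 102)), 2) = Pow(Add(2, 8262), 2) = Pow(8264, 2) = 68293696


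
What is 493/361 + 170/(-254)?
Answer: 31926/45847 ≈ 0.69636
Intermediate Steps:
493/361 + 170/(-254) = 493*(1/361) + 170*(-1/254) = 493/361 - 85/127 = 31926/45847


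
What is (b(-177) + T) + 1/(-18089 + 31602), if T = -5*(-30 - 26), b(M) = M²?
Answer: 427132418/13513 ≈ 31609.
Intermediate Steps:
T = 280 (T = -5*(-56) = 280)
(b(-177) + T) + 1/(-18089 + 31602) = ((-177)² + 280) + 1/(-18089 + 31602) = (31329 + 280) + 1/13513 = 31609 + 1/13513 = 427132418/13513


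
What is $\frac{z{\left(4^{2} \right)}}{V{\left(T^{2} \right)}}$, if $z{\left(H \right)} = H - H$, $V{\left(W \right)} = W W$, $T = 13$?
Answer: $0$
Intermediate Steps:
$V{\left(W \right)} = W^{2}$
$z{\left(H \right)} = 0$
$\frac{z{\left(4^{2} \right)}}{V{\left(T^{2} \right)}} = \frac{0}{\left(13^{2}\right)^{2}} = \frac{0}{169^{2}} = \frac{0}{28561} = 0 \cdot \frac{1}{28561} = 0$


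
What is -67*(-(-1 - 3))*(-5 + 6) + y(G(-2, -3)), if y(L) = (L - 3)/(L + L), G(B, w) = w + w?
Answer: -1069/4 ≈ -267.25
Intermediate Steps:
G(B, w) = 2*w
y(L) = (-3 + L)/(2*L) (y(L) = (-3 + L)/((2*L)) = (-3 + L)*(1/(2*L)) = (-3 + L)/(2*L))
-67*(-(-1 - 3))*(-5 + 6) + y(G(-2, -3)) = -67*(-(-1 - 3))*(-5 + 6) + (-3 + 2*(-3))/(2*((2*(-3)))) = -67*(-1*(-4)) + (½)*(-3 - 6)/(-6) = -268 + (½)*(-⅙)*(-9) = -67*4 + ¾ = -268 + ¾ = -1069/4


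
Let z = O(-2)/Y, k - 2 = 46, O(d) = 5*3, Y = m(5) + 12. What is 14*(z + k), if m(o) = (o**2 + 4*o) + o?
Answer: 20937/31 ≈ 675.39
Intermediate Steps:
m(o) = o**2 + 5*o
Y = 62 (Y = 5*(5 + 5) + 12 = 5*10 + 12 = 50 + 12 = 62)
O(d) = 15
k = 48 (k = 2 + 46 = 48)
z = 15/62 ≈ 0.24194
14*(z + k) = 14*(15/62 + 48) = 14*(2991/62) = 20937/31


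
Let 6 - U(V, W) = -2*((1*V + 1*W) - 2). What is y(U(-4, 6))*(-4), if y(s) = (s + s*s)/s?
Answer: -28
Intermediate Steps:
U(V, W) = 2 + 2*V + 2*W (U(V, W) = 6 - (-2)*((1*V + 1*W) - 2) = 6 - (-2)*((V + W) - 2) = 6 - (-2)*(-2 + V + W) = 6 - (4 - 2*V - 2*W) = 6 + (-4 + 2*V + 2*W) = 2 + 2*V + 2*W)
y(s) = (s + s²)/s
y(U(-4, 6))*(-4) = (1 + (2 + 2*(-4) + 2*6))*(-4) = (1 + (2 - 8 + 12))*(-4) = (1 + 6)*(-4) = 7*(-4) = -28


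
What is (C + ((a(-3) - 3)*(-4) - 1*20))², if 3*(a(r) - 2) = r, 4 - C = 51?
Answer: 3481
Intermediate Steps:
C = -47 (C = 4 - 1*51 = 4 - 51 = -47)
a(r) = 2 + r/3
(C + ((a(-3) - 3)*(-4) - 1*20))² = (-47 + (((2 + (⅓)*(-3)) - 3)*(-4) - 1*20))² = (-47 + (((2 - 1) - 3)*(-4) - 20))² = (-47 + ((1 - 3)*(-4) - 20))² = (-47 + (-2*(-4) - 20))² = (-47 + (8 - 20))² = (-47 - 12)² = (-59)² = 3481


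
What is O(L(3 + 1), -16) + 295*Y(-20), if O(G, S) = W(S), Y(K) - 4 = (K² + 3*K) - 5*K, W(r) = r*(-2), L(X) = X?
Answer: 131012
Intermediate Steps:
W(r) = -2*r
Y(K) = 4 + K² - 2*K (Y(K) = 4 + ((K² + 3*K) - 5*K) = 4 + (K² - 2*K) = 4 + K² - 2*K)
O(G, S) = -2*S
O(L(3 + 1), -16) + 295*Y(-20) = -2*(-16) + 295*(4 + (-20)² - 2*(-20)) = 32 + 295*(4 + 400 + 40) = 32 + 295*444 = 32 + 130980 = 131012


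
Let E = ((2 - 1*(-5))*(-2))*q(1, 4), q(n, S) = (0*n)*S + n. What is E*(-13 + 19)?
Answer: -84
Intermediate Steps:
q(n, S) = n (q(n, S) = 0*S + n = 0 + n = n)
E = -14 (E = ((2 - 1*(-5))*(-2))*1 = ((2 + 5)*(-2))*1 = (7*(-2))*1 = -14*1 = -14)
E*(-13 + 19) = -14*(-13 + 19) = -14*6 = -84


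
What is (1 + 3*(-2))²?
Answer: 25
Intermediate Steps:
(1 + 3*(-2))² = (1 - 6)² = (-5)² = 25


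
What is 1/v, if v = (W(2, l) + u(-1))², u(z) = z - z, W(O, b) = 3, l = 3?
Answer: ⅑ ≈ 0.11111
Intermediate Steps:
u(z) = 0
v = 9 (v = (3 + 0)² = 3² = 9)
1/v = 1/9 = ⅑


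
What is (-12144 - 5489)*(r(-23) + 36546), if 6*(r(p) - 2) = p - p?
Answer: -644450884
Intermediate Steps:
r(p) = 2 (r(p) = 2 + (p - p)/6 = 2 + (⅙)*0 = 2 + 0 = 2)
(-12144 - 5489)*(r(-23) + 36546) = (-12144 - 5489)*(2 + 36546) = -17633*36548 = -644450884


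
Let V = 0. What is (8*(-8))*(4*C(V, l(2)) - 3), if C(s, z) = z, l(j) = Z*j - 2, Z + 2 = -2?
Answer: 2752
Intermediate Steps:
Z = -4 (Z = -2 - 2 = -4)
l(j) = -2 - 4*j (l(j) = -4*j - 2 = -2 - 4*j)
(8*(-8))*(4*C(V, l(2)) - 3) = (8*(-8))*(4*(-2 - 4*2) - 3) = -64*(4*(-2 - 8) - 3) = -64*(4*(-10) - 3) = -64*(-40 - 3) = -64*(-43) = 2752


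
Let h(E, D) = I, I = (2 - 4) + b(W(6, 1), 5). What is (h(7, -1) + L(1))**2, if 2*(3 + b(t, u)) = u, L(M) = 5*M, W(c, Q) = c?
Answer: 25/4 ≈ 6.2500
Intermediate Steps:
b(t, u) = -3 + u/2
I = -5/2 (I = (2 - 4) + (-3 + (1/2)*5) = -2 + (-3 + 5/2) = -2 - 1/2 = -5/2 ≈ -2.5000)
h(E, D) = -5/2
(h(7, -1) + L(1))**2 = (-5/2 + 5*1)**2 = (-5/2 + 5)**2 = (5/2)**2 = 25/4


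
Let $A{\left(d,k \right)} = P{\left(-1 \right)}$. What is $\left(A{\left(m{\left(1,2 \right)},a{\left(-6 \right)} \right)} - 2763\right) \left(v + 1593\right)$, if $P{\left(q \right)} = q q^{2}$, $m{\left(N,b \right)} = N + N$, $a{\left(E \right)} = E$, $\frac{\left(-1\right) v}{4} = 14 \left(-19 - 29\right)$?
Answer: $-11832684$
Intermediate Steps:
$v = 2688$ ($v = - 4 \cdot 14 \left(-19 - 29\right) = - 4 \cdot 14 \left(-48\right) = \left(-4\right) \left(-672\right) = 2688$)
$m{\left(N,b \right)} = 2 N$
$P{\left(q \right)} = q^{3}$
$A{\left(d,k \right)} = -1$ ($A{\left(d,k \right)} = \left(-1\right)^{3} = -1$)
$\left(A{\left(m{\left(1,2 \right)},a{\left(-6 \right)} \right)} - 2763\right) \left(v + 1593\right) = \left(-1 - 2763\right) \left(2688 + 1593\right) = \left(-2764\right) 4281 = -11832684$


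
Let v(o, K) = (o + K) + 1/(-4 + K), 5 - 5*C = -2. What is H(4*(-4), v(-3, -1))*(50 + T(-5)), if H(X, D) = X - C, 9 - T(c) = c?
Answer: -5568/5 ≈ -1113.6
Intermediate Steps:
C = 7/5 (C = 1 - ⅕*(-2) = 1 + ⅖ = 7/5 ≈ 1.4000)
T(c) = 9 - c
v(o, K) = K + o + 1/(-4 + K) (v(o, K) = (K + o) + 1/(-4 + K) = K + o + 1/(-4 + K))
H(X, D) = -7/5 + X (H(X, D) = X - 1*7/5 = X - 7/5 = -7/5 + X)
H(4*(-4), v(-3, -1))*(50 + T(-5)) = (-7/5 + 4*(-4))*(50 + (9 - 1*(-5))) = (-7/5 - 16)*(50 + (9 + 5)) = -87*(50 + 14)/5 = -87/5*64 = -5568/5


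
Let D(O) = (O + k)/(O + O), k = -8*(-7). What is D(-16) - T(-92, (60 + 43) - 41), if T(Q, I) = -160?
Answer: 635/4 ≈ 158.75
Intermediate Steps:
k = 56
D(O) = (56 + O)/(2*O) (D(O) = (O + 56)/(O + O) = (56 + O)/((2*O)) = (56 + O)*(1/(2*O)) = (56 + O)/(2*O))
D(-16) - T(-92, (60 + 43) - 41) = (½)*(56 - 16)/(-16) - 1*(-160) = (½)*(-1/16)*40 + 160 = -5/4 + 160 = 635/4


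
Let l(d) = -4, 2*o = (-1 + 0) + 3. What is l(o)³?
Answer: -64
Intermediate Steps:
o = 1 (o = ((-1 + 0) + 3)/2 = (-1 + 3)/2 = (½)*2 = 1)
l(o)³ = (-4)³ = -64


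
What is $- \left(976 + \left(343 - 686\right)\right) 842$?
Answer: $-532986$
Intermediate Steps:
$- \left(976 + \left(343 - 686\right)\right) 842 = - \left(976 - 343\right) 842 = - 633 \cdot 842 = \left(-1\right) 532986 = -532986$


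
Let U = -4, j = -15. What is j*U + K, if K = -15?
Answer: 45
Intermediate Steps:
j*U + K = -15*(-4) - 15 = 60 - 15 = 45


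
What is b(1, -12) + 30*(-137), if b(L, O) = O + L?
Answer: -4121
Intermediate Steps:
b(L, O) = L + O
b(1, -12) + 30*(-137) = (1 - 12) + 30*(-137) = -11 - 4110 = -4121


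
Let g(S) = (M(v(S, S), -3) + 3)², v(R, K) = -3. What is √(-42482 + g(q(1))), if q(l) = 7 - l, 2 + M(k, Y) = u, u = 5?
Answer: I*√42446 ≈ 206.02*I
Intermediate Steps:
M(k, Y) = 3 (M(k, Y) = -2 + 5 = 3)
g(S) = 36 (g(S) = (3 + 3)² = 6² = 36)
√(-42482 + g(q(1))) = √(-42482 + 36) = √(-42446) = I*√42446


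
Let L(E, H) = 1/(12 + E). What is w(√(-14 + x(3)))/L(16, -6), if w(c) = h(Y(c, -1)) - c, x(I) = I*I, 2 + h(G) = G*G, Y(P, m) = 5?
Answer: 644 - 28*I*√5 ≈ 644.0 - 62.61*I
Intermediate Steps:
h(G) = -2 + G² (h(G) = -2 + G*G = -2 + G²)
x(I) = I²
w(c) = 23 - c (w(c) = (-2 + 5²) - c = (-2 + 25) - c = 23 - c)
w(√(-14 + x(3)))/L(16, -6) = (23 - √(-14 + 3²))/(1/(12 + 16)) = (23 - √(-14 + 9))/(1/28) = (23 - √(-5))/(1/28) = (23 - I*√5)*28 = 644 - 28*I*√5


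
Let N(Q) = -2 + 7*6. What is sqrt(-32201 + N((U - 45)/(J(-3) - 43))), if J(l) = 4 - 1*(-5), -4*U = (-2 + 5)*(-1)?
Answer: I*sqrt(32161) ≈ 179.33*I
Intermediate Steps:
U = 3/4 (U = -(-2 + 5)*(-1)/4 = -3*(-1)/4 = -1/4*(-3) = 3/4 ≈ 0.75000)
J(l) = 9 (J(l) = 4 + 5 = 9)
N(Q) = 40 (N(Q) = -2 + 42 = 40)
sqrt(-32201 + N((U - 45)/(J(-3) - 43))) = sqrt(-32201 + 40) = sqrt(-32161) = I*sqrt(32161)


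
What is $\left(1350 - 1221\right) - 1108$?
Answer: $-979$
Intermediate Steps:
$\left(1350 - 1221\right) - 1108 = 129 - 1108 = -979$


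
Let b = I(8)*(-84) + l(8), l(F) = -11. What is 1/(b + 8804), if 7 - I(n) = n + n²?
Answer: 1/14253 ≈ 7.0161e-5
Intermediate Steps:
I(n) = 7 - n - n² (I(n) = 7 - (n + n²) = 7 + (-n - n²) = 7 - n - n²)
b = 5449 (b = (7 - 1*8 - 1*8²)*(-84) - 11 = (7 - 8 - 1*64)*(-84) - 11 = (7 - 8 - 64)*(-84) - 11 = -65*(-84) - 11 = 5460 - 11 = 5449)
1/(b + 8804) = 1/(5449 + 8804) = 1/14253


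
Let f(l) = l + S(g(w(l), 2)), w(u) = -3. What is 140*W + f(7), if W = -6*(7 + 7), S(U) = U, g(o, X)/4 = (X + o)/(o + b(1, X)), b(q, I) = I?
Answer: -11749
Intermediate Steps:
g(o, X) = 4 (g(o, X) = 4*((X + o)/(o + X)) = 4*((X + o)/(X + o)) = 4*1 = 4)
f(l) = 4 + l (f(l) = l + 4 = 4 + l)
W = -84 (W = -6*14 = -84)
140*W + f(7) = 140*(-84) + (4 + 7) = -11760 + 11 = -11749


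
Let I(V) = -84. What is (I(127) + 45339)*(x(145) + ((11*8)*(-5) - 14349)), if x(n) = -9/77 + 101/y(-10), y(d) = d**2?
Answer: -147231870939/220 ≈ -6.6924e+8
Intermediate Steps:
x(n) = 6877/7700 (x(n) = -9/77 + 101/((-10)**2) = -9*1/77 + 101/100 = -9/77 + 101*(1/100) = -9/77 + 101/100 = 6877/7700)
(I(127) + 45339)*(x(145) + ((11*8)*(-5) - 14349)) = (-84 + 45339)*(6877/7700 + ((11*8)*(-5) - 14349)) = 45255*(6877/7700 + (88*(-5) - 14349)) = 45255*(6877/7700 + (-440 - 14349)) = 45255*(6877/7700 - 14789) = 45255*(-113868423/7700) = -147231870939/220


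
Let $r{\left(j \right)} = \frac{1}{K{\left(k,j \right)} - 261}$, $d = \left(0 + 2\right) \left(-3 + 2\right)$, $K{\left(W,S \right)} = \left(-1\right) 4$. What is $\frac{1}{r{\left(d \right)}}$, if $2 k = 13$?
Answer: $-265$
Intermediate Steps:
$k = \frac{13}{2}$ ($k = \frac{1}{2} \cdot 13 = \frac{13}{2} \approx 6.5$)
$K{\left(W,S \right)} = -4$
$d = -2$ ($d = 2 \left(-1\right) = -2$)
$r{\left(j \right)} = - \frac{1}{265}$ ($r{\left(j \right)} = \frac{1}{-4 - 261} = \frac{1}{-265} = - \frac{1}{265}$)
$\frac{1}{r{\left(d \right)}} = \frac{1}{- \frac{1}{265}} = -265$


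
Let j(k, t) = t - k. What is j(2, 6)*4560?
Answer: 18240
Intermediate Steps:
j(2, 6)*4560 = (6 - 1*2)*4560 = (6 - 2)*4560 = 4*4560 = 18240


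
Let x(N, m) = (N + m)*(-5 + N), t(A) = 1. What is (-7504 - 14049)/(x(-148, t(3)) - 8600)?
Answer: -21553/13891 ≈ -1.5516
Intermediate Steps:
x(N, m) = (-5 + N)*(N + m)
(-7504 - 14049)/(x(-148, t(3)) - 8600) = (-7504 - 14049)/(((-148)² - 5*(-148) - 5*1 - 148*1) - 8600) = -21553/((21904 + 740 - 5 - 148) - 8600) = -21553/(22491 - 8600) = -21553/13891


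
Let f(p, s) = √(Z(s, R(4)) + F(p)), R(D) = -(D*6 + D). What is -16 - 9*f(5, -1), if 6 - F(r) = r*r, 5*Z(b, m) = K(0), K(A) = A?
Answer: -16 - 9*I*√19 ≈ -16.0 - 39.23*I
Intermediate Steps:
R(D) = -7*D (R(D) = -(6*D + D) = -7*D)
Z(b, m) = 0 (Z(b, m) = (⅕)*0 = 0)
F(r) = 6 - r² (F(r) = 6 - r*r = 6 - r²)
f(p, s) = √(6 - p²) (f(p, s) = √(0 + (6 - p²)) = √(6 - p²))
-16 - 9*f(5, -1) = -16 - 9*√(6 - 1*5²) = -16 - 9*√(6 - 1*25) = -16 - 9*√(6 - 25) = -16 - 9*I*√19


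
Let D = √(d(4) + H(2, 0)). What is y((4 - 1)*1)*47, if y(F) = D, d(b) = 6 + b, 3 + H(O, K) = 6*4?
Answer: 47*√31 ≈ 261.69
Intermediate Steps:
H(O, K) = 21 (H(O, K) = -3 + 6*4 = -3 + 24 = 21)
D = √31 (D = √((6 + 4) + 21) = √(10 + 21) = √31 ≈ 5.5678)
y(F) = √31
y((4 - 1)*1)*47 = √31*47 = 47*√31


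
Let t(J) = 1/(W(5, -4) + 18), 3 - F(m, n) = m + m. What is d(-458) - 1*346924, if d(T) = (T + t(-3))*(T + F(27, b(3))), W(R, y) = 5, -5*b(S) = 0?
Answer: -2617955/23 ≈ -1.1382e+5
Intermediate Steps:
b(S) = 0 (b(S) = -⅕*0 = 0)
F(m, n) = 3 - 2*m (F(m, n) = 3 - (m + m) = 3 - 2*m)
t(J) = 1/23 (t(J) = 1/(5 + 18) = 1/23)
d(T) = (-51 + T)*(1/23 + T) (d(T) = (T + 1/23)*(T + (3 - 2*27)) = (1/23 + T)*(T + (3 - 54)) = (1/23 + T)*(T - 51) = (1/23 + T)*(-51 + T) = (-51 + T)*(1/23 + T))
d(-458) - 1*346924 = (-51/23 + (-458)² - 1172/23*(-458)) - 1*346924 = (-51/23 + 209764 + 536776/23) - 346924 = 5361297/23 - 346924 = -2617955/23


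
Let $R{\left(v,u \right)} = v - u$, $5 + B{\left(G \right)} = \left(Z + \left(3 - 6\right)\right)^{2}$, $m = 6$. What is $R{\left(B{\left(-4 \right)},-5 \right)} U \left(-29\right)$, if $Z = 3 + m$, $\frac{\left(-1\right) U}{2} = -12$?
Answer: $-25056$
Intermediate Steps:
$U = 24$ ($U = \left(-2\right) \left(-12\right) = 24$)
$Z = 9$ ($Z = 3 + 6 = 9$)
$B{\left(G \right)} = 31$ ($B{\left(G \right)} = -5 + \left(9 + \left(3 - 6\right)\right)^{2} = -5 + \left(9 - 3\right)^{2} = -5 + 6^{2} = -5 + 36 = 31$)
$R{\left(B{\left(-4 \right)},-5 \right)} U \left(-29\right) = \left(31 - -5\right) 24 \left(-29\right) = \left(31 + 5\right) 24 \left(-29\right) = 36 \cdot 24 \left(-29\right) = 864 \left(-29\right) = -25056$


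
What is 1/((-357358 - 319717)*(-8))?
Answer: 1/5416600 ≈ 1.8462e-7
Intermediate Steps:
1/((-357358 - 319717)*(-8)) = 1/(-677075*(-8)) = 1/5416600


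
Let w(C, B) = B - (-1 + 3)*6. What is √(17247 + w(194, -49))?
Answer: √17186 ≈ 131.10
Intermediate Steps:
w(C, B) = -12 + B (w(C, B) = B - 2*6 = B - 1*12 = B - 12 = -12 + B)
√(17247 + w(194, -49)) = √(17247 + (-12 - 49)) = √(17247 - 61) = √17186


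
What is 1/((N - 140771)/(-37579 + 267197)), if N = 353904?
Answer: 229618/213133 ≈ 1.0773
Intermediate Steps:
1/((N - 140771)/(-37579 + 267197)) = 1/((353904 - 140771)/(-37579 + 267197)) = 1/(213133/229618) = 229618/213133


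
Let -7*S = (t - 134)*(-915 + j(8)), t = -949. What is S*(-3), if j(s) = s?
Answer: 2946843/7 ≈ 4.2098e+5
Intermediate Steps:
S = -982281/7 (S = -(-949 - 134)*(-915 + 8)/7 = -(-1083)*(-907)/7 = -⅐*982281 = -982281/7 ≈ -1.4033e+5)
S*(-3) = -982281/7*(-3) = 2946843/7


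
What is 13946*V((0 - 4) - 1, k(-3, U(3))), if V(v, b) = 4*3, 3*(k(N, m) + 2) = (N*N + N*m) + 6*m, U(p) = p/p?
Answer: 167352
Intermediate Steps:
U(p) = 1
k(N, m) = -2 + 2*m + N**2/3 + N*m/3 (k(N, m) = -2 + ((N*N + N*m) + 6*m)/3 = -2 + ((N**2 + N*m) + 6*m)/3 = -2 + (N**2 + 6*m + N*m)/3 = -2 + (2*m + N**2/3 + N*m/3) = -2 + 2*m + N**2/3 + N*m/3)
V(v, b) = 12
13946*V((0 - 4) - 1, k(-3, U(3))) = 13946*12 = 167352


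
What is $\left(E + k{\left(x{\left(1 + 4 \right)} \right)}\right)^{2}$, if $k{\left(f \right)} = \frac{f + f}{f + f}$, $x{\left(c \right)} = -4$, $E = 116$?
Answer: $13689$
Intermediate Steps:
$k{\left(f \right)} = 1$ ($k{\left(f \right)} = \frac{2 f}{2 f} = 2 f \frac{1}{2 f} = 1$)
$\left(E + k{\left(x{\left(1 + 4 \right)} \right)}\right)^{2} = \left(116 + 1\right)^{2} = 117^{2} = 13689$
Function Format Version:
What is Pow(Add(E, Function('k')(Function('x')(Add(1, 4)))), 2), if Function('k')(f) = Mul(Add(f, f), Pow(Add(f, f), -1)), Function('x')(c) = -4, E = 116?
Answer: 13689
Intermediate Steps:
Function('k')(f) = 1 (Function('k')(f) = Mul(Mul(2, f), Pow(Mul(2, f), -1)) = Mul(Mul(2, f), Mul(Rational(1, 2), Pow(f, -1))) = 1)
Pow(Add(E, Function('k')(Function('x')(Add(1, 4)))), 2) = Pow(Add(116, 1), 2) = Pow(117, 2) = 13689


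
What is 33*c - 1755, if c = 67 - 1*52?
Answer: -1260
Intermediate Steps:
c = 15 (c = 67 - 52 = 15)
33*c - 1755 = 33*15 - 1755 = 495 - 1755 = -1260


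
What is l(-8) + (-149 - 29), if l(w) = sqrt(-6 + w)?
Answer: -178 + I*sqrt(14) ≈ -178.0 + 3.7417*I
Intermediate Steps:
l(-8) + (-149 - 29) = sqrt(-6 - 8) + (-149 - 29) = sqrt(-14) - 178 = I*sqrt(14) - 178 = -178 + I*sqrt(14)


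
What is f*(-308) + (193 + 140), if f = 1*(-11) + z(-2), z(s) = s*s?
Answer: 2489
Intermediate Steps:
z(s) = s²
f = -7 (f = 1*(-11) + (-2)² = -11 + 4 = -7)
f*(-308) + (193 + 140) = -7*(-308) + (193 + 140) = 2156 + 333 = 2489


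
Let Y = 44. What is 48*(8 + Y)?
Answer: 2496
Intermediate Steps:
48*(8 + Y) = 48*(8 + 44) = 48*52 = 2496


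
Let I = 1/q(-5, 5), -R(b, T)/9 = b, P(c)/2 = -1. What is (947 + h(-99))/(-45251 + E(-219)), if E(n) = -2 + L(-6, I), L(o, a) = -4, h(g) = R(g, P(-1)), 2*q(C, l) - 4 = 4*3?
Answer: -1838/45257 ≈ -0.040613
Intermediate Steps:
q(C, l) = 8 (q(C, l) = 2 + (4*3)/2 = 2 + (1/2)*12 = 2 + 6 = 8)
P(c) = -2 (P(c) = 2*(-1) = -2)
R(b, T) = -9*b
h(g) = -9*g
I = 1/8 ≈ 0.12500
E(n) = -6 (E(n) = -2 - 4 = -6)
(947 + h(-99))/(-45251 + E(-219)) = (947 - 9*(-99))/(-45251 - 6) = (947 + 891)/(-45257) = 1838*(-1/45257) = -1838/45257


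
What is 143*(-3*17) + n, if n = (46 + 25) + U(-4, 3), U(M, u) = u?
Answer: -7219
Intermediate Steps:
n = 74 (n = (46 + 25) + 3 = 71 + 3 = 74)
143*(-3*17) + n = 143*(-3*17) + 74 = 143*(-51) + 74 = -7293 + 74 = -7219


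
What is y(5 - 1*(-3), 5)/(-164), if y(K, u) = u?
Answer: -5/164 ≈ -0.030488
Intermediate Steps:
y(5 - 1*(-3), 5)/(-164) = 5/(-164) = 5*(-1/164) = -5/164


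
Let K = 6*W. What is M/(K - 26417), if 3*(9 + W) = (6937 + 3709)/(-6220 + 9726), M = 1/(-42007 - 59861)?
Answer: 1753/4725963855756 ≈ 3.7093e-10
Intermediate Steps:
M = -1/101868 (M = 1/(-101868) = -1/101868 ≈ -9.8166e-6)
W = -42008/5259 (W = -9 + ((6937 + 3709)/(-6220 + 9726))/3 = -9 + (10646/3506)/3 = -9 + (10646*(1/3506))/3 = -9 + (⅓)*(5323/1753) = -9 + 5323/5259 = -42008/5259 ≈ -7.9878)
K = -84016/1753 (K = 6*(-42008/5259) = -84016/1753 ≈ -47.927)
M/(K - 26417) = -1/(101868*(-84016/1753 - 26417)) = -1/(101868*(-46393017/1753)) = -1/101868*(-1753/46393017) = 1753/4725963855756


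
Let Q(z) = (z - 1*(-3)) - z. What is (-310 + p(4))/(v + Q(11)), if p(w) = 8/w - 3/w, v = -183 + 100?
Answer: 247/64 ≈ 3.8594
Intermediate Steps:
v = -83
Q(z) = 3 (Q(z) = (z + 3) - z = (3 + z) - z = 3)
p(w) = 5/w
(-310 + p(4))/(v + Q(11)) = (-310 + 5/4)/(-83 + 3) = (-310 + 5*(¼))/(-80) = (-310 + 5/4)*(-1/80) = -1235/4*(-1/80) = 247/64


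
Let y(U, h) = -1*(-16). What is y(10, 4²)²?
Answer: 256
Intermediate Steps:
y(U, h) = 16
y(10, 4²)² = 16² = 256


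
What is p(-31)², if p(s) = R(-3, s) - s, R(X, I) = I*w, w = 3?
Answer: 3844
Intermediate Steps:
R(X, I) = 3*I (R(X, I) = I*3 = 3*I)
p(s) = 2*s (p(s) = 3*s - s = 2*s)
p(-31)² = (2*(-31))² = (-62)² = 3844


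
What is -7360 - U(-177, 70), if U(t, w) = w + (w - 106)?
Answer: -7394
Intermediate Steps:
U(t, w) = -106 + 2*w (U(t, w) = w + (-106 + w) = -106 + 2*w)
-7360 - U(-177, 70) = -7360 - (-106 + 2*70) = -7360 - (-106 + 140) = -7360 - 1*34 = -7360 - 34 = -7394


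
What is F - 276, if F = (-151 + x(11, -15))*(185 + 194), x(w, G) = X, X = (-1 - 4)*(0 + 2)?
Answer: -61295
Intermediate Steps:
X = -10 (X = -5*2 = -10)
x(w, G) = -10
F = -61019 (F = (-151 - 10)*(185 + 194) = -161*379 = -61019)
F - 276 = -61019 - 276 = -61295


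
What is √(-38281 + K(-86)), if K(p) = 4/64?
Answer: 3*I*√68055/4 ≈ 195.66*I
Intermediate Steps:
K(p) = 1/16 (K(p) = 4*(1/64) = 1/16)
√(-38281 + K(-86)) = √(-38281 + 1/16) = √(-612495/16) = 3*I*√68055/4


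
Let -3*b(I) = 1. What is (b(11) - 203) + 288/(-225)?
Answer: -15346/75 ≈ -204.61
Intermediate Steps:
b(I) = -⅓ (b(I) = -⅓*1 = -⅓)
(b(11) - 203) + 288/(-225) = (-⅓ - 203) + 288/(-225) = -610/3 + 288*(-1/225) = -610/3 - 32/25 = -15346/75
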